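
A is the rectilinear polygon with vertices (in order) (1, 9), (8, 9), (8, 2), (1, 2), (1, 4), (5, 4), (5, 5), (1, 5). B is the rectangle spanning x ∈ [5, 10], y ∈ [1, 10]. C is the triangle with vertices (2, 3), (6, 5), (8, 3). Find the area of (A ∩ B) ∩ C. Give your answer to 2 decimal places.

3.75

The region (A ∩ B) ∩ C is the polygon with vertices (5,4), (5,4.5), (6,5), (8,3), (5,3).
By the shoelace formula its area is 3.75.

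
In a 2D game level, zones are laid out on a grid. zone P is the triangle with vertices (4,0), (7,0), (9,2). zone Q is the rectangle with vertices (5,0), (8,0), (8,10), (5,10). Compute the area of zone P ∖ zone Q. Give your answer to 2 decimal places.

0.50

|zone P| = 3, |zone P∩zone Q| = 2.5.
|zone P ∖ zone Q| = |zone P| − |zone P∩zone Q| = 3 − 2.5 = 0.50.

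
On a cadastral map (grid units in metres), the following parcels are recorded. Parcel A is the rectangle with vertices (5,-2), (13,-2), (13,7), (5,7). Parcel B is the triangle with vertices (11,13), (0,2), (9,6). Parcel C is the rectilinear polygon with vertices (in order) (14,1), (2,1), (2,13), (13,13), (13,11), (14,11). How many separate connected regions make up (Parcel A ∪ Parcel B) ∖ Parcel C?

(Parcel A ∪ Parcel B) ∖ Parcel C splits into 2 disjoint pieces (area 24, area 1.1111).

2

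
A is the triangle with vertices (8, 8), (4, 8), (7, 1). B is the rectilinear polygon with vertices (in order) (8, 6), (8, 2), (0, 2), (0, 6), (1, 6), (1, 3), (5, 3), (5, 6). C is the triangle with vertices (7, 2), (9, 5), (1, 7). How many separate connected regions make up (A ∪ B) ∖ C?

(A ∪ B) ∖ C splits into 2 disjoint pieces (area 7.9793, area 10.7024).

2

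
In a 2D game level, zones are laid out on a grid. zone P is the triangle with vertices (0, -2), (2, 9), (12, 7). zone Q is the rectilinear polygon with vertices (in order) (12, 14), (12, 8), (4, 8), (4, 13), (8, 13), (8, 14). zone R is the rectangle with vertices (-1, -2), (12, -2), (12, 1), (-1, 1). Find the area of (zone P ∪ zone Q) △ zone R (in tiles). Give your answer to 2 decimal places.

128.74

|zone P ∪ zone Q| = 100.1.
|(zone P ∪ zone Q) ∩ zone R| = 5.1818.
|(zone P ∪ zone Q) △ zone R| = 100.1 + 39 − 10.3636 = 128.74.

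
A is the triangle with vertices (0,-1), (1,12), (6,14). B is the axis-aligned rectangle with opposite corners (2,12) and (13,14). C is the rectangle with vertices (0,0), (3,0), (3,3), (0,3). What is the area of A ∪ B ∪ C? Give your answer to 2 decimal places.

56.08

By inclusion–exclusion:
Individual areas: |A| = 31.5, |B| = 22, |C| = 9.
|A∩B| = 4.
|A∩C| = 2.4231.
|B∩C| = 0 (no overlap).
|A∩B∩C| = 0.
|A ∪ B ∪ C| = 62.5 − 6.4231 + 0 = 56.08.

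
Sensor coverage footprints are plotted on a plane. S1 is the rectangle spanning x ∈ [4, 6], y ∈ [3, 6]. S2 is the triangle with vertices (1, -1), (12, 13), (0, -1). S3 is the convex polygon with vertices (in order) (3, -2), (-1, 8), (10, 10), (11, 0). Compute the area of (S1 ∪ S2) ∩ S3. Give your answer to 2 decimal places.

|S1 ∪ S2| = 11.5281.
|(S1 ∪ S2) ∩ S3| = 9.58.

9.58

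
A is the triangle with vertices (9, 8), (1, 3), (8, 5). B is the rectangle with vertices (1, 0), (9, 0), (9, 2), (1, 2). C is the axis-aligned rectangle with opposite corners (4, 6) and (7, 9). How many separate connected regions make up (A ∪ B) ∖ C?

(A ∪ B) ∖ C splits into 2 disjoint pieces (area 9.05, area 16).

2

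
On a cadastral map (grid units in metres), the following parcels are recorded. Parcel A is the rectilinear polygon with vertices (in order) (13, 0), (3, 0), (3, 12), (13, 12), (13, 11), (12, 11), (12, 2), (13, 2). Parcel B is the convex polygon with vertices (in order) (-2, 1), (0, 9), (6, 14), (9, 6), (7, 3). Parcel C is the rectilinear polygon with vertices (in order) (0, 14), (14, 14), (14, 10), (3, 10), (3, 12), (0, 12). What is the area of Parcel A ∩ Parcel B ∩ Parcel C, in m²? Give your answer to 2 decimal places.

8.10

The intersection is the polygon with vertices (3.6,12), (6.75,12), (7.5,10), (3,10), (3,11.5).
By the shoelace formula its area is 8.10.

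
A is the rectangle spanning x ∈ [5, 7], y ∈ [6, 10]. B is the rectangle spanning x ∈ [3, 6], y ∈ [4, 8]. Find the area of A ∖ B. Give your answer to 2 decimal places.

6.00

|A∩B|: x∈[5,6], y∈[6,8] → 1·2 = 2.
|A| = 8.
|A ∖ B| = |A| − |A∩B| = 8 − 2 = 6.00.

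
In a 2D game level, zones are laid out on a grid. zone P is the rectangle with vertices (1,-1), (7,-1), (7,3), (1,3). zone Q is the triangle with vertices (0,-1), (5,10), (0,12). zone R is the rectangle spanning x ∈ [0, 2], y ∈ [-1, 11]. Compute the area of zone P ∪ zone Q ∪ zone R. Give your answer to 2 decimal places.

By inclusion–exclusion:
Individual areas: |zone P| = 24, |zone Q| = 32.5, |zone R| = 24.
|zone P∩zone Q| = 0.7364.
|zone P∩zone R|: x∈[1,2], y∈[-1,3] → 1·4 = 4.
|zone Q∩zone R| = 19.6.
|zone P∩zone Q∩zone R| = 0.7364.
|zone P ∪ zone Q ∪ zone R| = 80.5 − 24.3364 + 0.7364 = 56.90.

56.90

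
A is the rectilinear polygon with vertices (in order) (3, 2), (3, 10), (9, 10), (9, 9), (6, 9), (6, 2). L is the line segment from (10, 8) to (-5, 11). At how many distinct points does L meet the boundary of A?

The segment meets the boundary at (3,9.4), (6,8.8).

2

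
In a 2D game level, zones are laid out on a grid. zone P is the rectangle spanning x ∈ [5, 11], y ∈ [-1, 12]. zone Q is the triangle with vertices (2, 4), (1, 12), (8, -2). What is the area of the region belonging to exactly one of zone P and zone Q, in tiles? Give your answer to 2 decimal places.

90.50

|zone P| = 78, |zone Q| = 21, |zone P∩zone Q| = 4.25.
|zone P △ zone Q| = |zone P| + |zone Q| − 2·|zone P∩zone Q| = 78 + 21 − 8.5 = 90.50.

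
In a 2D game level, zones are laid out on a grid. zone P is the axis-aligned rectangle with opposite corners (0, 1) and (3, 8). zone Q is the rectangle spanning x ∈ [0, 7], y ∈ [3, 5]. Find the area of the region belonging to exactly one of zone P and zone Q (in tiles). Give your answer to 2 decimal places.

|zone P∩zone Q|: x∈[0,3], y∈[3,5] → 3·2 = 6.
|zone P △ zone Q| = |zone P| + |zone Q| − 2·|zone P∩zone Q| = 21 + 14 − 12 = 23.00.

23.00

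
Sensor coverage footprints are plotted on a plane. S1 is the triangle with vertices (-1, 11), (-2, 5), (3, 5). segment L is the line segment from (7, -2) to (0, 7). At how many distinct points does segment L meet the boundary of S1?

The segment meets the boundary at (1.556,5).

1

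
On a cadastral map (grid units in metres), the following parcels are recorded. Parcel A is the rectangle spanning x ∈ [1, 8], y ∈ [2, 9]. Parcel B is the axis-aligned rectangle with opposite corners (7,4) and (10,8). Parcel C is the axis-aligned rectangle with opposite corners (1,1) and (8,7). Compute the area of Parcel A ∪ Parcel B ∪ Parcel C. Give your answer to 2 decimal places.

By inclusion–exclusion:
Individual areas: |Parcel A| = 49, |Parcel B| = 12, |Parcel C| = 42.
|Parcel A∩Parcel B|: x∈[7,8], y∈[4,8] → 1·4 = 4.
|Parcel A∩Parcel C|: x∈[1,8], y∈[2,7] → 7·5 = 35.
|Parcel B∩Parcel C|: x∈[7,8], y∈[4,7] → 1·3 = 3.
|Parcel A∩Parcel B∩Parcel C| = 3.
|Parcel A ∪ Parcel B ∪ Parcel C| = 103 − 42 + 3 = 64.00.

64.00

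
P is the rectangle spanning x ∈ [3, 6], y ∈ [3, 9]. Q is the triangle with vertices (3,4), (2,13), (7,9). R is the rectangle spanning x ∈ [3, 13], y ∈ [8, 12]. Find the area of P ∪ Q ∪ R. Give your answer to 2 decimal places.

59.15

By inclusion–exclusion:
Individual areas: |P| = 18, |Q| = 20.5, |R| = 40.
|P∩Q| = 9.375.
|P∩R|: x∈[3,6], y∈[8,9] → 3·1 = 3.
|Q∩R| = 9.975.
|P∩Q∩R| = 3.
|P ∪ Q ∪ R| = 78.5 − 22.35 + 3 = 59.15.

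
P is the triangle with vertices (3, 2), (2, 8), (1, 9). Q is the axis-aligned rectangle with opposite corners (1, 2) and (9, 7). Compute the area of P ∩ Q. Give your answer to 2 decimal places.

1.49

The intersection is the polygon with vertices (3,2), (1.571,7), (2.167,7).
By the shoelace formula its area is 1.49.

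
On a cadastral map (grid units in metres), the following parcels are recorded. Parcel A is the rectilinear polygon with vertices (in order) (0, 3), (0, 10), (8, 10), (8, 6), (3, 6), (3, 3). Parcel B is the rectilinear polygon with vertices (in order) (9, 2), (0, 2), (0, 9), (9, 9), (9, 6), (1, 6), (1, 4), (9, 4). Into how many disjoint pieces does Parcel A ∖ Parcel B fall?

2

Parcel A ∖ Parcel B splits into 2 disjoint pieces (area 8, area 4).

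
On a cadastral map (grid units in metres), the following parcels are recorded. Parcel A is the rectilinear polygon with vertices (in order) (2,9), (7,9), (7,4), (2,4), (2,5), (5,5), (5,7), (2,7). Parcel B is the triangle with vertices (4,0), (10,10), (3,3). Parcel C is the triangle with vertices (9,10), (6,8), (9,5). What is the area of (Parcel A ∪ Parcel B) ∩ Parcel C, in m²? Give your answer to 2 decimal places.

|Parcel A ∪ Parcel B| = 28.8.
|(Parcel A ∪ Parcel B) ∩ Parcel C| = 2.75.

2.75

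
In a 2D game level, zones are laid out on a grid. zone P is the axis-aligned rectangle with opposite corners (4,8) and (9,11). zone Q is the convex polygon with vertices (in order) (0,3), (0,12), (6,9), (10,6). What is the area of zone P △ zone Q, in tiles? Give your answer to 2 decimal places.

55.67

|zone P| = 15, |zone Q| = 48, |zone P∩zone Q| = 3.6667.
|zone P △ zone Q| = |zone P| + |zone Q| − 2·|zone P∩zone Q| = 15 + 48 − 7.3333 = 55.67.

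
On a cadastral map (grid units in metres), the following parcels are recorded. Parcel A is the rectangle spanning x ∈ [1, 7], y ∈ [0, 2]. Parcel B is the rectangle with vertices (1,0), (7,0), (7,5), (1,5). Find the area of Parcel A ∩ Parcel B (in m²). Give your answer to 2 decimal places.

|Parcel A∩Parcel B|: x∈[1,7], y∈[0,2] → 6·2 = 12.

12.00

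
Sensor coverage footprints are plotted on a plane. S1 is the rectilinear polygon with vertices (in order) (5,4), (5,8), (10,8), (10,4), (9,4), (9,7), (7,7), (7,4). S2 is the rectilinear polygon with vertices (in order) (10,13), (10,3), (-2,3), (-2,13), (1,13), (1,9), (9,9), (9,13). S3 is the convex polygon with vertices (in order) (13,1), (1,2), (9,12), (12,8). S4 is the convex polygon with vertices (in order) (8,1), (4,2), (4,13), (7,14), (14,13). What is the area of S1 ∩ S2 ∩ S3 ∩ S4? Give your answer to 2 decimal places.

13.35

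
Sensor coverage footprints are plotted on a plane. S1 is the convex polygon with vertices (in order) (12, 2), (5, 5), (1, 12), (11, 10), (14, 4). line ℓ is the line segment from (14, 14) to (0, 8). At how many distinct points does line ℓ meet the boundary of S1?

2

The segment meets the boundary at (2.639,9.131), (6.682,10.864).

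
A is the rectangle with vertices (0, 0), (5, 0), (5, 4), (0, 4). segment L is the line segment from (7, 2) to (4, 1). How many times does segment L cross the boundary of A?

The segment meets the boundary at (5,1.333).

1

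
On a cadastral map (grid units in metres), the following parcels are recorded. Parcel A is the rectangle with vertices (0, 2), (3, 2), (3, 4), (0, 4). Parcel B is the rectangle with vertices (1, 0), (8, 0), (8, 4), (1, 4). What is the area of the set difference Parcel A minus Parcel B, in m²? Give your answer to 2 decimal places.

2.00

|Parcel A∩Parcel B|: x∈[1,3], y∈[2,4] → 2·2 = 4.
|Parcel A| = 6.
|Parcel A ∖ Parcel B| = |Parcel A| − |Parcel A∩Parcel B| = 6 − 4 = 2.00.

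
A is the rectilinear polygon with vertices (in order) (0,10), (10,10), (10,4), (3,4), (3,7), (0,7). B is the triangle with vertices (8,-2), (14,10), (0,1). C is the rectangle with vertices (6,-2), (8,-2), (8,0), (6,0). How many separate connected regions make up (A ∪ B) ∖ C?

(A ∪ B) ∖ C is a single connected region.

1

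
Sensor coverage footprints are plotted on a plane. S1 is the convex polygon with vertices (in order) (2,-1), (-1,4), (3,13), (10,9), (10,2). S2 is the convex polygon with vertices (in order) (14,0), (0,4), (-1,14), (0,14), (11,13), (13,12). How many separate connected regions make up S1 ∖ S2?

S1 ∖ S2 is a single connected region.

1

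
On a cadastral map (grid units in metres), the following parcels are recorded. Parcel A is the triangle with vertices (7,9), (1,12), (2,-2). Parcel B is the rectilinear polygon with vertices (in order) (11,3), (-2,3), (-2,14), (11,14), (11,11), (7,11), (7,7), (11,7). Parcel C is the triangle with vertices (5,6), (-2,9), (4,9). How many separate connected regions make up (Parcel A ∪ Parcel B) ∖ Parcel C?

1

(Parcel A ∪ Parcel B) ∖ Parcel C is a single connected region.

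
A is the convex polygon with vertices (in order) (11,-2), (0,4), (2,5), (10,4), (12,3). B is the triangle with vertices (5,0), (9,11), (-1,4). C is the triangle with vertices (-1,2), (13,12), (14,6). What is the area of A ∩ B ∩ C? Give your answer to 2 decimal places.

6.11

The intersection is the polygon with vertices (6.609,4.424), (6.45,3.987), (2.134,2.836), (1.021,3.443), (3.021,4.872).
By the shoelace formula its area is 6.11.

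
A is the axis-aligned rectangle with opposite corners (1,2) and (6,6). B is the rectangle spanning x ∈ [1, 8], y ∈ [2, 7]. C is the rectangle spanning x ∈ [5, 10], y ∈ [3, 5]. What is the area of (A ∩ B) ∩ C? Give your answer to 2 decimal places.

2.00

The region (A ∩ B) ∩ C is the polygon with vertices (6,3), (5,3), (5,5), (6,5).
By the shoelace formula its area is 2.00.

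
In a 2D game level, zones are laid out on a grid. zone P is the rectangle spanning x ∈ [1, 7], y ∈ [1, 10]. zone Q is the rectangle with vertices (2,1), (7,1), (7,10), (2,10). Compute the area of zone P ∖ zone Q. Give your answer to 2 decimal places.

9.00

|zone P∩zone Q|: x∈[2,7], y∈[1,10] → 5·9 = 45.
|zone P| = 54.
|zone P ∖ zone Q| = |zone P| − |zone P∩zone Q| = 54 − 45 = 9.00.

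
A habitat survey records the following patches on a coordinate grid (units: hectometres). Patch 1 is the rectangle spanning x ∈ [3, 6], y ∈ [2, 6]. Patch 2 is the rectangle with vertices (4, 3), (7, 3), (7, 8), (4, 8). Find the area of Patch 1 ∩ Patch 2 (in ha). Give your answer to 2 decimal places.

6.00

|Patch 1∩Patch 2|: x∈[4,6], y∈[3,6] → 2·3 = 6.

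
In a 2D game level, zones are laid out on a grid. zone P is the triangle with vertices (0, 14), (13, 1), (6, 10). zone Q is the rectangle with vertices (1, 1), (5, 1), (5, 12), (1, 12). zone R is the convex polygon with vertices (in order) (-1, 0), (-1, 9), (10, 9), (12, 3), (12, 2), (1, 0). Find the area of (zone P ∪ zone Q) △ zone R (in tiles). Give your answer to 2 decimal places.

75.90

|zone P ∪ zone Q| = 53.8333.
|(zone P ∪ zone Q) ∩ zone R| = 38.9683.
|(zone P ∪ zone Q) △ zone R| = 53.8333 + 100 − 77.9365 = 75.90.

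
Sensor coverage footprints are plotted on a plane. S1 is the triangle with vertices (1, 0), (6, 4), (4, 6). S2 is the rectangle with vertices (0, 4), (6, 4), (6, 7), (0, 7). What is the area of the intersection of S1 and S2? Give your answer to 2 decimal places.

3.00

The intersection is the polygon with vertices (4,6), (6,4), (3,4).
By the shoelace formula its area is 3.00.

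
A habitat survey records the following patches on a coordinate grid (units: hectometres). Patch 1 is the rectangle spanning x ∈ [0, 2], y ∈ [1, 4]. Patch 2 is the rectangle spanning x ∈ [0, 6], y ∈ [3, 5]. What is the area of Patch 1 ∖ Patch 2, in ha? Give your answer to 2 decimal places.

4.00

|Patch 1∩Patch 2|: x∈[0,2], y∈[3,4] → 2·1 = 2.
|Patch 1| = 6.
|Patch 1 ∖ Patch 2| = |Patch 1| − |Patch 1∩Patch 2| = 6 − 2 = 4.00.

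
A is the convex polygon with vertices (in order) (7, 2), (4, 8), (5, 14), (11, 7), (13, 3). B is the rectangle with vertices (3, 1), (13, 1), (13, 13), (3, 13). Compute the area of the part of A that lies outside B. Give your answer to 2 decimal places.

0.51

|A| = 54, |A∩B| = 53.4881.
|A ∖ B| = |A| − |A∩B| = 54 − 53.4881 = 0.51.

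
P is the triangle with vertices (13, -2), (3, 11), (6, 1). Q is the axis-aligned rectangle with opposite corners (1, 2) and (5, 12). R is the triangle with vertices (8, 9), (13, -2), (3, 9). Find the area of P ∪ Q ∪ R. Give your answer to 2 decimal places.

By inclusion–exclusion:
Individual areas: |P| = 30.5, |Q| = 40, |R| = 27.5.
|P∩Q| = 4.0667.
|P∩R| = 8.166.
|Q∩R| = 2.2.
|P∩Q∩R| = 1.766.
|P ∪ Q ∪ R| = 98 − 14.4327 + 1.766 = 85.33.

85.33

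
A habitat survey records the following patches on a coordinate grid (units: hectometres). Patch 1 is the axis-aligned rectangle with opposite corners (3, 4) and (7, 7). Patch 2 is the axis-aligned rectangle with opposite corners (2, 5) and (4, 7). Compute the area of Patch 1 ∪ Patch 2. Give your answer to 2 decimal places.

14.00

By inclusion–exclusion:
Individual areas: |Patch 1| = 12, |Patch 2| = 4.
|Patch 1∩Patch 2|: x∈[3,4], y∈[5,7] → 1·2 = 2.
|Patch 1 ∪ Patch 2| = 16 − 2 = 14.00.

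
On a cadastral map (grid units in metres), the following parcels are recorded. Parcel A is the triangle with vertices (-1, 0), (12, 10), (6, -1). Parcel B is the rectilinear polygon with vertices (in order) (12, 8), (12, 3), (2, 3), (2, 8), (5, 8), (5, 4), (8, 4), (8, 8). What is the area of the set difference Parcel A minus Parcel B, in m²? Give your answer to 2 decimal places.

|Parcel A| = 41.5, |Parcel A∩Parcel B| = 11.6696.
|Parcel A ∖ Parcel B| = |Parcel A| − |Parcel A∩Parcel B| = 41.5 − 11.6696 = 29.83.

29.83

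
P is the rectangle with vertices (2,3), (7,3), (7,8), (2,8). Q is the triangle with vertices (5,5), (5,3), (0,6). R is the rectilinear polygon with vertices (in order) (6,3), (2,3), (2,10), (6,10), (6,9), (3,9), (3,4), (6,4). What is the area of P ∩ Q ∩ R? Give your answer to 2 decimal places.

1.83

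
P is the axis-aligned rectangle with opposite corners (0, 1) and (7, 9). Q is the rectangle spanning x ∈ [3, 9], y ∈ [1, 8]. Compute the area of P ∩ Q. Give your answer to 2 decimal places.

|P∩Q|: x∈[3,7], y∈[1,8] → 4·7 = 28.

28.00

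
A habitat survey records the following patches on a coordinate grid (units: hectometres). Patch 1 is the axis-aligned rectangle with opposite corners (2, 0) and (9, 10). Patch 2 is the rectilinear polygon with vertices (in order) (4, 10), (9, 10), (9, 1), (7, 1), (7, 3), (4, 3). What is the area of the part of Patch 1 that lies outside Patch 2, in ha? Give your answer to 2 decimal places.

|Patch 1| = 70, |Patch 1∩Patch 2| = 39.
|Patch 1 ∖ Patch 2| = |Patch 1| − |Patch 1∩Patch 2| = 70 − 39 = 31.00.

31.00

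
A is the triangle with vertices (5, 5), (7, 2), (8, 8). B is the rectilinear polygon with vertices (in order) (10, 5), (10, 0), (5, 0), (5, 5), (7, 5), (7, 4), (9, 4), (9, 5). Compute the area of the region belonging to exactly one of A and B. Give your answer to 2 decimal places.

|A| = 7.5, |B| = 23, |A∩B| = 3.3333.
|A △ B| = |A| + |B| − 2·|A∩B| = 7.5 + 23 − 6.6667 = 23.83.

23.83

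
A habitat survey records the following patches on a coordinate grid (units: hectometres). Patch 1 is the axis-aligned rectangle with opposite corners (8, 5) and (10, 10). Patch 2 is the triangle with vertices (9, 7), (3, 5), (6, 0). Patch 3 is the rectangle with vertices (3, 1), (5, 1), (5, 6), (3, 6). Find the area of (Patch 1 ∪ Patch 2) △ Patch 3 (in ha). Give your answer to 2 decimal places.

|Patch 1 ∪ Patch 2| = 27.0238.
|(Patch 1 ∪ Patch 2) ∩ Patch 3| = 4.
|(Patch 1 ∪ Patch 2) △ Patch 3| = 27.0238 + 10 − 8 = 29.02.

29.02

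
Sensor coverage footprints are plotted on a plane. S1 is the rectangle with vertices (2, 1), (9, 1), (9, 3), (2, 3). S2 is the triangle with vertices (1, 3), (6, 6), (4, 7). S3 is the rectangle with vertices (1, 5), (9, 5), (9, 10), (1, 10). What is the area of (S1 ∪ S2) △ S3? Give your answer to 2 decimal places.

|S1 ∪ S2| = 19.5.
|(S1 ∪ S2) ∩ S3| = 3.6667.
|(S1 ∪ S2) △ S3| = 19.5 + 40 − 7.3333 = 52.17.

52.17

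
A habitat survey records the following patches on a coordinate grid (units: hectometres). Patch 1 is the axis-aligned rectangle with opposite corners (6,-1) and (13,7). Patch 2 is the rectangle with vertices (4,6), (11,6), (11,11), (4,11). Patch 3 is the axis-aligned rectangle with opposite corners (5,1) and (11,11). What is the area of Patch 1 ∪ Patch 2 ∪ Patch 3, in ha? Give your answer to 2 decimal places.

91.00

By inclusion–exclusion:
Individual areas: |Patch 1| = 56, |Patch 2| = 35, |Patch 3| = 60.
|Patch 1∩Patch 2|: x∈[6,11], y∈[6,7] → 5·1 = 5.
|Patch 1∩Patch 3|: x∈[6,11], y∈[1,7] → 5·6 = 30.
|Patch 2∩Patch 3|: x∈[5,11], y∈[6,11] → 6·5 = 30.
|Patch 1∩Patch 2∩Patch 3| = 5.
|Patch 1 ∪ Patch 2 ∪ Patch 3| = 151 − 65 + 5 = 91.00.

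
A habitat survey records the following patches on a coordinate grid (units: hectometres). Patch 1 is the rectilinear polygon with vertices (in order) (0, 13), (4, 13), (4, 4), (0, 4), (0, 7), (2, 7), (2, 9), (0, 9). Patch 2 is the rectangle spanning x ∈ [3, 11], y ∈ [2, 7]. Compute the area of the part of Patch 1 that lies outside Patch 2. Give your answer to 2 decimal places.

|Patch 1| = 32, |Patch 1∩Patch 2| = 3.
|Patch 1 ∖ Patch 2| = |Patch 1| − |Patch 1∩Patch 2| = 32 − 3 = 29.00.

29.00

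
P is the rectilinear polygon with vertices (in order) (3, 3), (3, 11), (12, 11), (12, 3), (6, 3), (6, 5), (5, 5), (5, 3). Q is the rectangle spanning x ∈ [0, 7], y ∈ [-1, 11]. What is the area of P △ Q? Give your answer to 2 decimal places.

|P| = 70, |Q| = 84, |P∩Q| = 30.
|P △ Q| = |P| + |Q| − 2·|P∩Q| = 70 + 84 − 60 = 94.00.

94.00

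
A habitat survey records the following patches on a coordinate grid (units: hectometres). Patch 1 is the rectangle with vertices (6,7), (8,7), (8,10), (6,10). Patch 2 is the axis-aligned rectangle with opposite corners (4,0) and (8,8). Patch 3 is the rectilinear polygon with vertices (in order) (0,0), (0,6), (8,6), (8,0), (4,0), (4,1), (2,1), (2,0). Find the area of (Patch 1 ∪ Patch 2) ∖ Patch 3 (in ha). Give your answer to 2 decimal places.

|Patch 1 ∪ Patch 2| = 36.
|(Patch 1 ∪ Patch 2) ∩ Patch 3| = 24.
|(Patch 1 ∪ Patch 2) ∖ Patch 3| = 36 − 24 = 12.00.

12.00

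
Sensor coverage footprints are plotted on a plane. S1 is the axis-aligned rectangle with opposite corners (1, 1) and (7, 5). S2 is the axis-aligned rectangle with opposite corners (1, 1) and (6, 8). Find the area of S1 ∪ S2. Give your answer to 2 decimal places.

39.00

By inclusion–exclusion:
Individual areas: |S1| = 24, |S2| = 35.
|S1∩S2|: x∈[1,6], y∈[1,5] → 5·4 = 20.
|S1 ∪ S2| = 59 − 20 = 39.00.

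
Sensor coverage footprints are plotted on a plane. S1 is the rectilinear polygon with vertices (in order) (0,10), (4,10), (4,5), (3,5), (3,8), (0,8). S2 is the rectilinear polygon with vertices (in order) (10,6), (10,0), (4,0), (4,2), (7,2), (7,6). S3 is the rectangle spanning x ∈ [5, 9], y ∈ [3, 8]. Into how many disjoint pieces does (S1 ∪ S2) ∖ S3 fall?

2

(S1 ∪ S2) ∖ S3 splits into 2 disjoint pieces (area 11, area 18).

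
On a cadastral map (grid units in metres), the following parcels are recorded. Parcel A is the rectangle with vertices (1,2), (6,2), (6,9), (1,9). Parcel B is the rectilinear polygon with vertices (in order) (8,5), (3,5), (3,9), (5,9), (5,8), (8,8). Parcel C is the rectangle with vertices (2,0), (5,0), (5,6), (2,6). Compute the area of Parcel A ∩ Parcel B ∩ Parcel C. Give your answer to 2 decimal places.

The intersection is the polygon with vertices (3,5), (3,6), (5,6), (5,5).
By the shoelace formula its area is 2.00.

2.00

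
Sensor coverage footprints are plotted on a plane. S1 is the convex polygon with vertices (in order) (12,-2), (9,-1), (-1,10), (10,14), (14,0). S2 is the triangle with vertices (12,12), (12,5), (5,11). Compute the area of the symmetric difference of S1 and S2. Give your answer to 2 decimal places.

103.86

|S1| = 121.5, |S2| = 24.5, |S1∩S2| = 21.0686.
|S1 △ S2| = |S1| + |S2| − 2·|S1∩S2| = 121.5 + 24.5 − 42.1373 = 103.86.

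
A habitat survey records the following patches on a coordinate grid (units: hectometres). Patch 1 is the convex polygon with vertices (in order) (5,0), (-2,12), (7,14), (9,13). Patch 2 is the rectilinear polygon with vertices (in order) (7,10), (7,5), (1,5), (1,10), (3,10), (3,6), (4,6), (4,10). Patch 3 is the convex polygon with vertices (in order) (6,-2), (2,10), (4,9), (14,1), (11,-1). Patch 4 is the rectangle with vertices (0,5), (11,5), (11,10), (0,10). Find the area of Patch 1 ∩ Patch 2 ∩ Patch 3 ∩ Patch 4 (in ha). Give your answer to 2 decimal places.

9.80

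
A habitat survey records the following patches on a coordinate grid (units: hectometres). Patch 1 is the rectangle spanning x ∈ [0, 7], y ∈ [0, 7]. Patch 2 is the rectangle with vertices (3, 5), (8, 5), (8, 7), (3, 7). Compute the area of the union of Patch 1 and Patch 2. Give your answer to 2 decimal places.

51.00

By inclusion–exclusion:
Individual areas: |Patch 1| = 49, |Patch 2| = 10.
|Patch 1∩Patch 2|: x∈[3,7], y∈[5,7] → 4·2 = 8.
|Patch 1 ∪ Patch 2| = 59 − 8 = 51.00.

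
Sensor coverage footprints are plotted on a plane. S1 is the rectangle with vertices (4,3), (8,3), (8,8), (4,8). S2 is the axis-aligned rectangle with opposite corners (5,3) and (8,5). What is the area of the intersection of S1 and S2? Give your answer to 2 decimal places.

|S1∩S2|: x∈[5,8], y∈[3,5] → 3·2 = 6.

6.00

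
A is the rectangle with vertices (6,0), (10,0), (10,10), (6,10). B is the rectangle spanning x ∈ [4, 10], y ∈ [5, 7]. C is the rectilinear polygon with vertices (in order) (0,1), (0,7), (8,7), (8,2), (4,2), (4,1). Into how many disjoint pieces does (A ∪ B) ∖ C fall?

1

(A ∪ B) ∖ C is a single connected region.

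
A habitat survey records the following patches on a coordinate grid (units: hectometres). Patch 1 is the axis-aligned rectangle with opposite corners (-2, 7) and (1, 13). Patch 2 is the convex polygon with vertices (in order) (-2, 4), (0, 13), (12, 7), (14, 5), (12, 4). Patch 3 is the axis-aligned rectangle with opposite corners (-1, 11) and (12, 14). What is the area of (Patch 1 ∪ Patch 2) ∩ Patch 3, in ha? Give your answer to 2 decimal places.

The region (Patch 1 ∪ Patch 2) ∩ Patch 3 is the polygon with vertices (1,12.5), (4,11), (-1,11), (-1,13), (0,13), (1,13).
By the shoelace formula its area is 6.25.

6.25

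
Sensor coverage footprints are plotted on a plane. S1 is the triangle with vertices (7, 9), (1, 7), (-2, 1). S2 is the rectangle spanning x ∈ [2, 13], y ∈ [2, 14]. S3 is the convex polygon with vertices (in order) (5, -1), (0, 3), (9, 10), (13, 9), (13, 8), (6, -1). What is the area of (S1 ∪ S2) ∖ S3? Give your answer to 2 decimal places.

86.90

|S1 ∪ S2| = 140.0556.
|(S1 ∪ S2) ∩ S3| = 53.152.
|(S1 ∪ S2) ∖ S3| = 140.0556 − 53.152 = 86.90.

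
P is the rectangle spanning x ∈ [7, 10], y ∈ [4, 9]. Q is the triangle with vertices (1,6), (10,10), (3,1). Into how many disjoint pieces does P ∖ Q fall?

2

P ∖ Q splits into 2 disjoint pieces (area 11.8254, area 0.125).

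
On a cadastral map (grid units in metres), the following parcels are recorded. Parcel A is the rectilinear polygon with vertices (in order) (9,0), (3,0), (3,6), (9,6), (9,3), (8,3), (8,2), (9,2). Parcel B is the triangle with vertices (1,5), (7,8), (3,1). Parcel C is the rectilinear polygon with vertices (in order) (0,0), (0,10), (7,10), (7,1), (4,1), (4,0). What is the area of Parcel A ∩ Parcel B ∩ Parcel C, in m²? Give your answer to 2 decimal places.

The intersection is the polygon with vertices (5.857,6), (3,1), (3,6).
By the shoelace formula its area is 7.14.

7.14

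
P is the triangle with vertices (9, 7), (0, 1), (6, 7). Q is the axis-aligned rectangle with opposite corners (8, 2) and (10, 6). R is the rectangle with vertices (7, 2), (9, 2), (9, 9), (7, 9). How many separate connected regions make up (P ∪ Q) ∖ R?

2

(P ∪ Q) ∖ R splits into 2 disjoint pieces (area 7.6667, area 4).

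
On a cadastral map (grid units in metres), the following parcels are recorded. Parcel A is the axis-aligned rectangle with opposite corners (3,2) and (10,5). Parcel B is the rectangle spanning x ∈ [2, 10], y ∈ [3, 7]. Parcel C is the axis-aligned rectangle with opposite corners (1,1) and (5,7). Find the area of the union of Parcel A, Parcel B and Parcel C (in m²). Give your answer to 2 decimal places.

49.00

By inclusion–exclusion:
Individual areas: |Parcel A| = 21, |Parcel B| = 32, |Parcel C| = 24.
|Parcel A∩Parcel B|: x∈[3,10], y∈[3,5] → 7·2 = 14.
|Parcel A∩Parcel C|: x∈[3,5], y∈[2,5] → 2·3 = 6.
|Parcel B∩Parcel C|: x∈[2,5], y∈[3,7] → 3·4 = 12.
|Parcel A∩Parcel B∩Parcel C| = 4.
|Parcel A ∪ Parcel B ∪ Parcel C| = 77 − 32 + 4 = 49.00.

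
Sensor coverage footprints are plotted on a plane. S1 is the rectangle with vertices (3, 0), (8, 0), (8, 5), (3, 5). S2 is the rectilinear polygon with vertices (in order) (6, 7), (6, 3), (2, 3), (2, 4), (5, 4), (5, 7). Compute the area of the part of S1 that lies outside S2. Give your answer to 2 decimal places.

|S1| = 25, |S1∩S2| = 4.
|S1 ∖ S2| = |S1| − |S1∩S2| = 25 − 4 = 21.00.

21.00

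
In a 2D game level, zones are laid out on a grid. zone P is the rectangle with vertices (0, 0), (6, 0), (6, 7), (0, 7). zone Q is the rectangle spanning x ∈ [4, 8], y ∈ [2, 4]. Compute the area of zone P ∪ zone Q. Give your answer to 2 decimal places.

By inclusion–exclusion:
Individual areas: |zone P| = 42, |zone Q| = 8.
|zone P∩zone Q|: x∈[4,6], y∈[2,4] → 2·2 = 4.
|zone P ∪ zone Q| = 50 − 4 = 46.00.

46.00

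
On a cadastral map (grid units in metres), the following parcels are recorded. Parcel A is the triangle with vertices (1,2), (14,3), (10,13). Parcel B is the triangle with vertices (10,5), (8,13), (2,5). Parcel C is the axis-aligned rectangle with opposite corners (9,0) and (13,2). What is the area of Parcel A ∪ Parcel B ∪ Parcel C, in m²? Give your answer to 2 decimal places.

By inclusion–exclusion:
Individual areas: |Parcel A| = 67, |Parcel B| = 32, |Parcel C| = 8.
|Parcel A∩Parcel B| = 20.0542.
|Parcel A∩Parcel C| = 0.
|Parcel B∩Parcel C| = 0.
|Parcel A∩Parcel B∩Parcel C| = 0.
|Parcel A ∪ Parcel B ∪ Parcel C| = 107 − 20.0542 + 0 = 86.95.

86.95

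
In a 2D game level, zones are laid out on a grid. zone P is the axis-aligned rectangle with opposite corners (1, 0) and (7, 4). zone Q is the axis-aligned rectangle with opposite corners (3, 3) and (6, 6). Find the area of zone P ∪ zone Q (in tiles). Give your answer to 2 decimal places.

30.00

By inclusion–exclusion:
Individual areas: |zone P| = 24, |zone Q| = 9.
|zone P∩zone Q|: x∈[3,6], y∈[3,4] → 3·1 = 3.
|zone P ∪ zone Q| = 33 − 3 = 30.00.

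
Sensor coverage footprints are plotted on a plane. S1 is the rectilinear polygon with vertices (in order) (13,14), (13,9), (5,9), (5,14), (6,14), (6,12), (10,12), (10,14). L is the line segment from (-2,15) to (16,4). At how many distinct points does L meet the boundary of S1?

2

The segment meets the boundary at (7.818,9), (5,10.722).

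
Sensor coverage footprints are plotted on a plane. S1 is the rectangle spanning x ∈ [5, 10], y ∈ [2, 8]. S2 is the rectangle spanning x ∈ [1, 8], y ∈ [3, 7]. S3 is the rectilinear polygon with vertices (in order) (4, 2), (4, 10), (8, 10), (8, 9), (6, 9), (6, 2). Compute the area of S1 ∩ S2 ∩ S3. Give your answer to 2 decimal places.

4.00

The intersection is the polygon with vertices (6,7), (6,3), (5,3), (5,7).
By the shoelace formula its area is 4.00.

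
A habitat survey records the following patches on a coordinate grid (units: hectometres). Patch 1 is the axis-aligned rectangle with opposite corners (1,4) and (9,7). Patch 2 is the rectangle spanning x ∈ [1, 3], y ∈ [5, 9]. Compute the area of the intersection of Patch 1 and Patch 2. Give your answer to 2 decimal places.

4.00

|Patch 1∩Patch 2|: x∈[1,3], y∈[5,7] → 2·2 = 4.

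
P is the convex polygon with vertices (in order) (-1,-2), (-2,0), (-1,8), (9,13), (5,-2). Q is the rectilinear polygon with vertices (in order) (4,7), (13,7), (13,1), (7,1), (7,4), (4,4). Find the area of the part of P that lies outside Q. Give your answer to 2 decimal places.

91.00

|P| = 100, |P∩Q| = 9.
|P ∖ Q| = |P| − |P∩Q| = 100 − 9 = 91.00.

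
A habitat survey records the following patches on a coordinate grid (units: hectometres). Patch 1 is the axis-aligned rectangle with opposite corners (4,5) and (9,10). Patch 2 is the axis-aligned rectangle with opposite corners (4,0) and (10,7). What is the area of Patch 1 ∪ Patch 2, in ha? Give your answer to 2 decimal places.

57.00

By inclusion–exclusion:
Individual areas: |Patch 1| = 25, |Patch 2| = 42.
|Patch 1∩Patch 2|: x∈[4,9], y∈[5,7] → 5·2 = 10.
|Patch 1 ∪ Patch 2| = 67 − 10 = 57.00.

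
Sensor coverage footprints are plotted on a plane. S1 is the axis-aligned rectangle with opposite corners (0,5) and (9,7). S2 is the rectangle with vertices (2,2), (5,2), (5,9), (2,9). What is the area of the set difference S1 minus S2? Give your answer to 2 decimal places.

|S1∩S2|: x∈[2,5], y∈[5,7] → 3·2 = 6.
|S1| = 18.
|S1 ∖ S2| = |S1| − |S1∩S2| = 18 − 6 = 12.00.

12.00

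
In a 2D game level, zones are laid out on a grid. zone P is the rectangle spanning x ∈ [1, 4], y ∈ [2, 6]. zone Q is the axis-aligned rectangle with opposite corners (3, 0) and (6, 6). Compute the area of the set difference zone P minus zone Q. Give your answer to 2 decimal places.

|zone P∩zone Q|: x∈[3,4], y∈[2,6] → 1·4 = 4.
|zone P| = 12.
|zone P ∖ zone Q| = |zone P| − |zone P∩zone Q| = 12 − 4 = 8.00.

8.00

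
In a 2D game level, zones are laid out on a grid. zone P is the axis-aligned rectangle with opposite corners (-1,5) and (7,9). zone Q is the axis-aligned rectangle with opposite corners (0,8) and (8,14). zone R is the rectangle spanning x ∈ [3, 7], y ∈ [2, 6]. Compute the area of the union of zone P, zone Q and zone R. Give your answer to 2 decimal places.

85.00

By inclusion–exclusion:
Individual areas: |zone P| = 32, |zone Q| = 48, |zone R| = 16.
|zone P∩zone Q|: x∈[0,7], y∈[8,9] → 7·1 = 7.
|zone P∩zone R|: x∈[3,7], y∈[5,6] → 4·1 = 4.
|zone Q∩zone R| = 0 (no overlap).
|zone P∩zone Q∩zone R| = 0.
|zone P ∪ zone Q ∪ zone R| = 96 − 11 + 0 = 85.00.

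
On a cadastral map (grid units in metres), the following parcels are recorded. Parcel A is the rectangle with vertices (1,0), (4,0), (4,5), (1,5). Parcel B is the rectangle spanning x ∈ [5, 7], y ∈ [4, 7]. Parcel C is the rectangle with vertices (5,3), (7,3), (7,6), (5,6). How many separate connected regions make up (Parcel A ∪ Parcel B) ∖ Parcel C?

(Parcel A ∪ Parcel B) ∖ Parcel C splits into 2 disjoint pieces (area 15, area 2).

2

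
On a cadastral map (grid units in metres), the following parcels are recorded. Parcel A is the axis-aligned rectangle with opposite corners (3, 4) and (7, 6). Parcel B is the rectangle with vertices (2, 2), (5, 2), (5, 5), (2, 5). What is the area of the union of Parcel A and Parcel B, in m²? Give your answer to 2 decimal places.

15.00

By inclusion–exclusion:
Individual areas: |Parcel A| = 8, |Parcel B| = 9.
|Parcel A∩Parcel B|: x∈[3,5], y∈[4,5] → 2·1 = 2.
|Parcel A ∪ Parcel B| = 17 − 2 = 15.00.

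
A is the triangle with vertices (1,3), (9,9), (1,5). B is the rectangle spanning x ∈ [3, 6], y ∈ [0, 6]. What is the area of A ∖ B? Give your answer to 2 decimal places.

6.50

|A| = 8, |A∩B| = 1.5.
|A ∖ B| = |A| − |A∩B| = 8 − 1.5 = 6.50.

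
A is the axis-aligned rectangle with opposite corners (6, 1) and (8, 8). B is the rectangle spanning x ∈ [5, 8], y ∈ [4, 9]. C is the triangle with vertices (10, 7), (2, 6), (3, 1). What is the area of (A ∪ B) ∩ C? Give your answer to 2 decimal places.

6.83

The region (A ∪ B) ∩ C is the polygon with vertices (6,4), (5,4), (5,6.375), (8,6.75), (8,5.286), (6,3.571).
By the shoelace formula its area is 6.83.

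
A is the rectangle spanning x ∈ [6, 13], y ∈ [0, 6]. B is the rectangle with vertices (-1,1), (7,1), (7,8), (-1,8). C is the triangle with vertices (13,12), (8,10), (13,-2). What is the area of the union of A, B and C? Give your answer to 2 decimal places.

By inclusion–exclusion:
Individual areas: |A| = 42, |B| = 56, |C| = 35.
|A∩B|: x∈[6,7], y∈[1,6] → 1·5 = 5.
|A∩C| = 12.5.
|B∩C| = 0.
|A∩B∩C| = 0.
|A ∪ B ∪ C| = 133 − 17.5 + 0 = 115.50.

115.50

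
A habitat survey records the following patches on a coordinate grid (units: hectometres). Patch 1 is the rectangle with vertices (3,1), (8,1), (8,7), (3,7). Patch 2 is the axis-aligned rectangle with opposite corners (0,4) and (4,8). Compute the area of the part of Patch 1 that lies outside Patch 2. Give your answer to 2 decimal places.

27.00

|Patch 1∩Patch 2|: x∈[3,4], y∈[4,7] → 1·3 = 3.
|Patch 1| = 30.
|Patch 1 ∖ Patch 2| = |Patch 1| − |Patch 1∩Patch 2| = 30 − 3 = 27.00.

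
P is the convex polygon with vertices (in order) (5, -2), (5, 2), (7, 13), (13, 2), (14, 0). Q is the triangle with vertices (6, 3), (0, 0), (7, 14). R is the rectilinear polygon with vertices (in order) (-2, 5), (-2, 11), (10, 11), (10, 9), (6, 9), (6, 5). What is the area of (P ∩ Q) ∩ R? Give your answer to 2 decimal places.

|P ∩ Q| = 3.8659.
|(P ∩ Q) ∩ R| = 0.93.

0.93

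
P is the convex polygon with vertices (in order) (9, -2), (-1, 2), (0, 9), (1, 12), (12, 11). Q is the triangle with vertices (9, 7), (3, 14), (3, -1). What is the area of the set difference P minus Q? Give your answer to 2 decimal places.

86.78

|P| = 129, |P∩Q| = 42.2221.
|P ∖ Q| = |P| − |P∩Q| = 129 − 42.2221 = 86.78.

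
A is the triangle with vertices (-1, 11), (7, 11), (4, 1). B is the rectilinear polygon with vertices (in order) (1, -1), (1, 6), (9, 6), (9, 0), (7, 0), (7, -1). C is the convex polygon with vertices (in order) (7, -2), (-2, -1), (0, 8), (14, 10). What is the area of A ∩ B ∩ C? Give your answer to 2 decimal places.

10.00

The intersection is the polygon with vertices (1.5,6), (5.5,6), (4,1).
By the shoelace formula its area is 10.00.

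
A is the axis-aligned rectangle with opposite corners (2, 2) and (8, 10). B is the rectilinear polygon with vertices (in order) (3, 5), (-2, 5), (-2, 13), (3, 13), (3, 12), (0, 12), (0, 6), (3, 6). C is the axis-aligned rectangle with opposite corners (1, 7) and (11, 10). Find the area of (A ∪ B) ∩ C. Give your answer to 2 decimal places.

18.00

The region (A ∪ B) ∩ C is the polygon with vertices (8,10), (8,7), (2,7), (2,10).
By the shoelace formula its area is 18.00.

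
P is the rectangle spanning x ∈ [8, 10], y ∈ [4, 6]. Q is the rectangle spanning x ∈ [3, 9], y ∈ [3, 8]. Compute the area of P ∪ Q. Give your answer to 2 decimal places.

32.00

By inclusion–exclusion:
Individual areas: |P| = 4, |Q| = 30.
|P∩Q|: x∈[8,9], y∈[4,6] → 1·2 = 2.
|P ∪ Q| = 34 − 2 = 32.00.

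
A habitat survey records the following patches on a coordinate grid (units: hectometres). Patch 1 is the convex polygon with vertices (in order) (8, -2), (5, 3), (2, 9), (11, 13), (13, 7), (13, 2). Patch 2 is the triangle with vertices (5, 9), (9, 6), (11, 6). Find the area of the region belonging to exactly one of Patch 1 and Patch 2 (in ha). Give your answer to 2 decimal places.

|Patch 1| = 99.5, |Patch 2| = 3, |Patch 1∩Patch 2| = 3.
|Patch 1 △ Patch 2| = |Patch 1| + |Patch 2| − 2·|Patch 1∩Patch 2| = 99.5 + 3 − 6 = 96.50.

96.50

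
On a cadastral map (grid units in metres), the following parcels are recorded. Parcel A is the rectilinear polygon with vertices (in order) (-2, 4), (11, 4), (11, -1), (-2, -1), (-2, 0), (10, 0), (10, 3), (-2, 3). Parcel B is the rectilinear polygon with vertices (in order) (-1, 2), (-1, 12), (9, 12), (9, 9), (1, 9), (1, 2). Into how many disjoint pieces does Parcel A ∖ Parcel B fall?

2

Parcel A ∖ Parcel B splits into 2 disjoint pieces (area 1, area 26).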